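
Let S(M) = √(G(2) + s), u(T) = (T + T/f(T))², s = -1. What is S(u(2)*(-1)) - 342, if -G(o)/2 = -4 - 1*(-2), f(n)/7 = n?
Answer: -342 + √3 ≈ -340.27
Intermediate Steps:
f(n) = 7*n
G(o) = 4 (G(o) = -2*(-4 - 1*(-2)) = -2*(-4 + 2) = -2*(-2) = 4)
u(T) = (⅐ + T)² (u(T) = (T + T/((7*T)))² = (T + T*(1/(7*T)))² = (T + ⅐)² = (⅐ + T)²)
S(M) = √3 (S(M) = √(4 - 1) = √3)
S(u(2)*(-1)) - 342 = √3 - 342 = -342 + √3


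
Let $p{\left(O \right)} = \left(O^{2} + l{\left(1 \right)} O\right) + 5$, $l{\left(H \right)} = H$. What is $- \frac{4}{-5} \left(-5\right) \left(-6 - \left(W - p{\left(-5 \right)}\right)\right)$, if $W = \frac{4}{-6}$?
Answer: $- \frac{236}{3} \approx -78.667$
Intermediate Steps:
$W = - \frac{2}{3}$ ($W = 4 \left(- \frac{1}{6}\right) = - \frac{2}{3} \approx -0.66667$)
$p{\left(O \right)} = 5 + O + O^{2}$ ($p{\left(O \right)} = \left(O^{2} + 1 O\right) + 5 = \left(O^{2} + O\right) + 5 = \left(O + O^{2}\right) + 5 = 5 + O + O^{2}$)
$- \frac{4}{-5} \left(-5\right) \left(-6 - \left(W - p{\left(-5 \right)}\right)\right) = - \frac{4}{-5} \left(-5\right) \left(-6 + \left(\left(5 - 5 + \left(-5\right)^{2}\right) - - \frac{2}{3}\right)\right) = \left(-4\right) \left(- \frac{1}{5}\right) \left(-5\right) \left(-6 + \left(\left(5 - 5 + 25\right) + \frac{2}{3}\right)\right) = \frac{4}{5} \left(-5\right) \left(-6 + \left(25 + \frac{2}{3}\right)\right) = - 4 \left(-6 + \frac{77}{3}\right) = \left(-4\right) \frac{59}{3} = - \frac{236}{3}$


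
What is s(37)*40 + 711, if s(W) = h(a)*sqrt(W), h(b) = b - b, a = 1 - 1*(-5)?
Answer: 711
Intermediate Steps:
a = 6 (a = 1 + 5 = 6)
h(b) = 0
s(W) = 0 (s(W) = 0*sqrt(W) = 0)
s(37)*40 + 711 = 0*40 + 711 = 0 + 711 = 711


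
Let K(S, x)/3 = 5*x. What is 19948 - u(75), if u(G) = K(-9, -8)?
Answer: 20068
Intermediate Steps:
K(S, x) = 15*x (K(S, x) = 3*(5*x) = 15*x)
u(G) = -120 (u(G) = 15*(-8) = -120)
19948 - u(75) = 19948 - 1*(-120) = 19948 + 120 = 20068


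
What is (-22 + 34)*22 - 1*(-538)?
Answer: 802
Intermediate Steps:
(-22 + 34)*22 - 1*(-538) = 12*22 + 538 = 264 + 538 = 802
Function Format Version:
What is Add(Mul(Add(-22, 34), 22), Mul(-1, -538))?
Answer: 802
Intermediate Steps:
Add(Mul(Add(-22, 34), 22), Mul(-1, -538)) = Add(Mul(12, 22), 538) = Add(264, 538) = 802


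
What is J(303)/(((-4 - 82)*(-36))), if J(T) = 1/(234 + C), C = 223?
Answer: 1/1414872 ≈ 7.0678e-7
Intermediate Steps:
J(T) = 1/457 (J(T) = 1/(234 + 223) = 1/457)
J(303)/(((-4 - 82)*(-36))) = 1/(457*(((-4 - 82)*(-36)))) = 1/(457*((-86*(-36)))) = (1/457)/3096 = (1/457)*(1/3096) = 1/1414872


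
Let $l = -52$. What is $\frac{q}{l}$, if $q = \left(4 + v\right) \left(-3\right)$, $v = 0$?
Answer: $\frac{3}{13} \approx 0.23077$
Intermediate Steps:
$q = -12$ ($q = \left(4 + 0\right) \left(-3\right) = 4 \left(-3\right) = -12$)
$\frac{q}{l} = - \frac{12}{-52} = \left(-12\right) \left(- \frac{1}{52}\right) = \frac{3}{13}$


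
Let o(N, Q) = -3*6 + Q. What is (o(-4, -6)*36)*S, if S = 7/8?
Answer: -756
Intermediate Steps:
o(N, Q) = -18 + Q
S = 7/8 (S = 7*(⅛) = 7/8 ≈ 0.87500)
(o(-4, -6)*36)*S = ((-18 - 6)*36)*(7/8) = -24*36*(7/8) = -864*7/8 = -756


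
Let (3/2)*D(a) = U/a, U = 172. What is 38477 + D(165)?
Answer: 19046459/495 ≈ 38478.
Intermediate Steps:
D(a) = 344/(3*a) (D(a) = 2*(172/a)/3 = 344/(3*a))
38477 + D(165) = 38477 + (344/3)/165 = 38477 + (344/3)*(1/165) = 38477 + 344/495 = 19046459/495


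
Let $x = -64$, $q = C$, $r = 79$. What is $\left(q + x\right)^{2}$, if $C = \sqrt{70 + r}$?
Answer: $\left(64 - \sqrt{149}\right)^{2} \approx 2682.6$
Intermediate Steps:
$C = \sqrt{149}$ ($C = \sqrt{70 + 79} = \sqrt{149} \approx 12.207$)
$q = \sqrt{149} \approx 12.207$
$\left(q + x\right)^{2} = \left(\sqrt{149} - 64\right)^{2} = \left(-64 + \sqrt{149}\right)^{2}$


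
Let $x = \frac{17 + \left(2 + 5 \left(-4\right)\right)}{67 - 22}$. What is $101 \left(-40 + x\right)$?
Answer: $- \frac{181901}{45} \approx -4042.2$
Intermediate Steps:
$x = - \frac{1}{45}$ ($x = \frac{17 + \left(2 - 20\right)}{45} = \left(17 - 18\right) \frac{1}{45} = \left(-1\right) \frac{1}{45} = - \frac{1}{45} \approx -0.022222$)
$101 \left(-40 + x\right) = 101 \left(-40 - \frac{1}{45}\right) = 101 \left(- \frac{1801}{45}\right) = - \frac{181901}{45}$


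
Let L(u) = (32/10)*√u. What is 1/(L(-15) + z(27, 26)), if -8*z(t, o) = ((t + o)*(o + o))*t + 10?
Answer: -744220/6923304893 - 256*I*√15/6923304893 ≈ -0.00010749 - 1.4321e-7*I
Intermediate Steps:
z(t, o) = -5/4 - o*t*(o + t)/4 (z(t, o) = -(((t + o)*(o + o))*t + 10)/8 = -(((o + t)*(2*o))*t + 10)/8 = -((2*o*(o + t))*t + 10)/8 = -(2*o*t*(o + t) + 10)/8 = -(10 + 2*o*t*(o + t))/8 = -5/4 - o*t*(o + t)/4)
L(u) = 16*√u/5 (L(u) = (32*(⅒))*√u = 16*√u/5)
1/(L(-15) + z(27, 26)) = 1/(16*√(-15)/5 + (-5/4 - ¼*26*27² - ¼*27*26²)) = 1/(16*(I*√15)/5 + (-5/4 - ¼*26*729 - ¼*27*676)) = 1/(16*I*√15/5 + (-5/4 - 9477/2 - 4563)) = 1/(16*I*√15/5 - 37211/4) = 1/(-37211/4 + 16*I*√15/5)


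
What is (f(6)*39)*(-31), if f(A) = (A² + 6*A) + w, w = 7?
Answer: -95511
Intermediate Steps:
f(A) = 7 + A² + 6*A (f(A) = (A² + 6*A) + 7 = 7 + A² + 6*A)
(f(6)*39)*(-31) = ((7 + 6² + 6*6)*39)*(-31) = ((7 + 36 + 36)*39)*(-31) = (79*39)*(-31) = 3081*(-31) = -95511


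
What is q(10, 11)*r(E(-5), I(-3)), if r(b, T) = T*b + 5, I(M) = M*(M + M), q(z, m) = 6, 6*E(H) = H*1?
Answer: -60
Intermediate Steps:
E(H) = H/6 (E(H) = (H*1)/6 = H/6)
I(M) = 2*M² (I(M) = M*(2*M) = 2*M²)
r(b, T) = 5 + T*b
q(10, 11)*r(E(-5), I(-3)) = 6*(5 + (2*(-3)²)*((⅙)*(-5))) = 6*(5 + (2*9)*(-⅚)) = 6*(5 + 18*(-⅚)) = 6*(5 - 15) = 6*(-10) = -60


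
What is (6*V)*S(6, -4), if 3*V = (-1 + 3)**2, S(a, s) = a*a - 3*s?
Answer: 384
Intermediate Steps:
S(a, s) = a**2 - 3*s
V = 4/3 (V = (-1 + 3)**2/3 = (1/3)*2**2 = (1/3)*4 = 4/3 ≈ 1.3333)
(6*V)*S(6, -4) = (6*(4/3))*(6**2 - 3*(-4)) = 8*(36 + 12) = 8*48 = 384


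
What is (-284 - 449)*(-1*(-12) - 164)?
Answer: 111416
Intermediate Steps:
(-284 - 449)*(-1*(-12) - 164) = -733*(12 - 164) = -733*(-152) = 111416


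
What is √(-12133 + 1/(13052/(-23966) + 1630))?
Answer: I*√1156443064894588389/9762882 ≈ 110.15*I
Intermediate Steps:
√(-12133 + 1/(13052/(-23966) + 1630)) = √(-12133 + 1/(13052*(-1/23966) + 1630)) = √(-12133 + 1/(-6526/11983 + 1630)) = √(-12133 + 1/(19525764/11983)) = √(-12133 + 11983/19525764) = √(-236906082629/19525764) = I*√1156443064894588389/9762882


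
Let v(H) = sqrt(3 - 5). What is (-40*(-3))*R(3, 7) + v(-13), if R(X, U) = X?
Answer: 360 + I*sqrt(2) ≈ 360.0 + 1.4142*I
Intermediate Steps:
v(H) = I*sqrt(2) (v(H) = sqrt(-2) = I*sqrt(2))
(-40*(-3))*R(3, 7) + v(-13) = -40*(-3)*3 + I*sqrt(2) = 120*3 + I*sqrt(2) = 360 + I*sqrt(2)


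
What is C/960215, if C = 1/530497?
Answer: 1/509391176855 ≈ 1.9631e-12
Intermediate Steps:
C = 1/530497 ≈ 1.8850e-6
C/960215 = (1/530497)/960215 = (1/530497)*(1/960215) = 1/509391176855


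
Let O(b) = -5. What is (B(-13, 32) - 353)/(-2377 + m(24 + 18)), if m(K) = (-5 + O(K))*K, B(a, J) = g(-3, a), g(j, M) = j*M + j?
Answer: 317/2797 ≈ 0.11334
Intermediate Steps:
g(j, M) = j + M*j (g(j, M) = M*j + j = j + M*j)
B(a, J) = -3 - 3*a (B(a, J) = -3*(1 + a) = -3 - 3*a)
m(K) = -10*K (m(K) = (-5 - 5)*K = -10*K)
(B(-13, 32) - 353)/(-2377 + m(24 + 18)) = ((-3 - 3*(-13)) - 353)/(-2377 - 10*(24 + 18)) = ((-3 + 39) - 353)/(-2377 - 10*42) = (36 - 353)/(-2377 - 420) = -317/(-2797) = -317*(-1/2797) = 317/2797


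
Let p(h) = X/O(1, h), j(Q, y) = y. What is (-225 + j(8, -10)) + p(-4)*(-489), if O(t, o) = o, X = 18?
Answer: 3931/2 ≈ 1965.5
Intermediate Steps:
p(h) = 18/h
(-225 + j(8, -10)) + p(-4)*(-489) = (-225 - 10) + (18/(-4))*(-489) = -235 + (18*(-1/4))*(-489) = -235 - 9/2*(-489) = -235 + 4401/2 = 3931/2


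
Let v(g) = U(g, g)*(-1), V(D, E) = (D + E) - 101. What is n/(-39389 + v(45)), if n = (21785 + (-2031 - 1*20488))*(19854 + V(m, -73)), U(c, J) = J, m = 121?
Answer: 7266967/19717 ≈ 368.56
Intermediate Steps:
V(D, E) = -101 + D + E
v(g) = -g (v(g) = g*(-1) = -g)
n = -14533934 (n = (21785 + (-2031 - 1*20488))*(19854 + (-101 + 121 - 73)) = (21785 + (-2031 - 20488))*(19854 - 53) = (21785 - 22519)*19801 = -734*19801 = -14533934)
n/(-39389 + v(45)) = -14533934/(-39389 - 1*45) = -14533934/(-39389 - 45) = -14533934/(-39434) = -14533934*(-1/39434) = 7266967/19717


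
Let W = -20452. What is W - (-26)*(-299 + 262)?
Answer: -21414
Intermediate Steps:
W - (-26)*(-299 + 262) = -20452 - (-26)*(-299 + 262) = -20452 - (-26)*(-37) = -20452 - 1*962 = -20452 - 962 = -21414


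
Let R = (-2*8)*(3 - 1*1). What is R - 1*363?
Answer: -395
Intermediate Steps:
R = -32 (R = -16*(3 - 1) = -16*2 = -32)
R - 1*363 = -32 - 1*363 = -32 - 363 = -395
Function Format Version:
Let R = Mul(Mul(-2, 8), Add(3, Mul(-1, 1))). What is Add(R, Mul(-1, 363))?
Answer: -395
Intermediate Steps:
R = -32 (R = Mul(-16, Add(3, -1)) = Mul(-16, 2) = -32)
Add(R, Mul(-1, 363)) = Add(-32, Mul(-1, 363)) = Add(-32, -363) = -395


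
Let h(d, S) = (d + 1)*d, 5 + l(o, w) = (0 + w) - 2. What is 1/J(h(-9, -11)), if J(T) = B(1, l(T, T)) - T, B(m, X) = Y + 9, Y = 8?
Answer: -1/55 ≈ -0.018182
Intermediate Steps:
l(o, w) = -7 + w (l(o, w) = -5 + ((0 + w) - 2) = -5 + (w - 2) = -5 + (-2 + w) = -7 + w)
B(m, X) = 17 (B(m, X) = 8 + 9 = 17)
h(d, S) = d*(1 + d) (h(d, S) = (1 + d)*d = d*(1 + d))
J(T) = 17 - T
1/J(h(-9, -11)) = 1/(17 - (-9)*(1 - 9)) = 1/(17 - (-9)*(-8)) = 1/(17 - 1*72) = 1/(17 - 72) = 1/(-55) = -1/55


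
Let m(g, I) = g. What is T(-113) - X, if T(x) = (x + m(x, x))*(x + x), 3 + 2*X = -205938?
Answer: 308093/2 ≈ 1.5405e+5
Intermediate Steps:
X = -205941/2 (X = -3/2 + (½)*(-205938) = -3/2 - 102969 = -205941/2 ≈ -1.0297e+5)
T(x) = 4*x² (T(x) = (x + x)*(x + x) = (2*x)*(2*x) = 4*x²)
T(-113) - X = 4*(-113)² - 1*(-205941/2) = 4*12769 + 205941/2 = 51076 + 205941/2 = 308093/2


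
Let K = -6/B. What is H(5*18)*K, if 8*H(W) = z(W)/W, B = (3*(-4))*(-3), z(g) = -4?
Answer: 1/1080 ≈ 0.00092593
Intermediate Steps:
B = 36 (B = -12*(-3) = 36)
H(W) = -1/(2*W) (H(W) = (-4/W)/8 = -1/(2*W))
K = -⅙ (K = -6/36 = -6*1/36 = -⅙ ≈ -0.16667)
H(5*18)*K = -1/(2*(5*18))*(-⅙) = -½/90*(-⅙) = -½*1/90*(-⅙) = -1/180*(-⅙) = 1/1080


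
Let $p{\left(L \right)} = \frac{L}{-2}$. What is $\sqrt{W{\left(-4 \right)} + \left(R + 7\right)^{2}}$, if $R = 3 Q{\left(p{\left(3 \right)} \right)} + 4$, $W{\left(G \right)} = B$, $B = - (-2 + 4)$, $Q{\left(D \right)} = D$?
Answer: $\frac{\sqrt{161}}{2} \approx 6.3443$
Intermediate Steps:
$p{\left(L \right)} = - \frac{L}{2}$ ($p{\left(L \right)} = L \left(- \frac{1}{2}\right) = - \frac{L}{2}$)
$B = -2$ ($B = \left(-1\right) 2 = -2$)
$W{\left(G \right)} = -2$
$R = - \frac{1}{2}$ ($R = 3 \left(\left(- \frac{1}{2}\right) 3\right) + 4 = 3 \left(- \frac{3}{2}\right) + 4 = - \frac{9}{2} + 4 = - \frac{1}{2} \approx -0.5$)
$\sqrt{W{\left(-4 \right)} + \left(R + 7\right)^{2}} = \sqrt{-2 + \left(- \frac{1}{2} + 7\right)^{2}} = \sqrt{-2 + \left(\frac{13}{2}\right)^{2}} = \sqrt{-2 + \frac{169}{4}} = \sqrt{\frac{161}{4}} = \frac{\sqrt{161}}{2}$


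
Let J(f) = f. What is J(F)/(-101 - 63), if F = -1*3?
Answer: 3/164 ≈ 0.018293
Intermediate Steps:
F = -3
J(F)/(-101 - 63) = -3/(-101 - 63) = -3/(-164) = -3*(-1/164) = 3/164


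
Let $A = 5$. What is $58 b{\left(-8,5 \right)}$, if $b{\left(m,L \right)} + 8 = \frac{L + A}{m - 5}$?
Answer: $- \frac{6612}{13} \approx -508.62$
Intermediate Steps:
$b{\left(m,L \right)} = -8 + \frac{5 + L}{-5 + m}$ ($b{\left(m,L \right)} = -8 + \frac{L + 5}{m - 5} = -8 + \frac{5 + L}{-5 + m}$)
$58 b{\left(-8,5 \right)} = 58 \frac{45 + 5 - -64}{-5 - 8} = 58 \frac{45 + 5 + 64}{-13} = 58 \left(\left(- \frac{1}{13}\right) 114\right) = 58 \left(- \frac{114}{13}\right) = - \frac{6612}{13}$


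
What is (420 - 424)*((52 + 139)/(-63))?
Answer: 764/63 ≈ 12.127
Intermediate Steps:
(420 - 424)*((52 + 139)/(-63)) = -764*(-1)/63 = -4*(-191/63) = 764/63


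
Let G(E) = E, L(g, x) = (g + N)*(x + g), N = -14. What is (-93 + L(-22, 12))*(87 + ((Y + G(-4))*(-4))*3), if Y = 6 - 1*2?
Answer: 23229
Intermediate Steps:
L(g, x) = (-14 + g)*(g + x) (L(g, x) = (g - 14)*(x + g) = (-14 + g)*(g + x))
Y = 4 (Y = 6 - 2 = 4)
(-93 + L(-22, 12))*(87 + ((Y + G(-4))*(-4))*3) = (-93 + ((-22)² - 14*(-22) - 14*12 - 22*12))*(87 + ((4 - 4)*(-4))*3) = (-93 + (484 + 308 - 168 - 264))*(87 + (0*(-4))*3) = (-93 + 360)*(87 + 0*3) = 267*(87 + 0) = 267*87 = 23229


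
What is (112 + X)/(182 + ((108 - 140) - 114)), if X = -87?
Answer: 25/36 ≈ 0.69444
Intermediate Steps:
(112 + X)/(182 + ((108 - 140) - 114)) = (112 - 87)/(182 + ((108 - 140) - 114)) = 25/(182 + (-32 - 114)) = 25/(182 - 146) = 25/36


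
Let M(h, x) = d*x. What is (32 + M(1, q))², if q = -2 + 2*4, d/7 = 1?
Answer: 5476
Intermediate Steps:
d = 7 (d = 7*1 = 7)
q = 6 (q = -2 + 8 = 6)
M(h, x) = 7*x
(32 + M(1, q))² = (32 + 7*6)² = (32 + 42)² = 74² = 5476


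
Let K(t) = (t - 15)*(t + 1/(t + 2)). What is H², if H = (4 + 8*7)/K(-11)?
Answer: 729/16900 ≈ 0.043136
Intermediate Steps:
K(t) = (-15 + t)*(t + 1/(2 + t))
H = 27/130 (H = (4 + 8*7)/(((-15 + (-11)³ - 29*(-11) - 13*(-11)²)/(2 - 11))) = (4 + 56)/(((-15 - 1331 + 319 - 13*121)/(-9))) = 60/((-(-15 - 1331 + 319 - 1573)/9)) = 60/((-⅑*(-2600))) = 60/(2600/9) = 60*(9/2600) = 27/130 ≈ 0.20769)
H² = (27/130)² = 729/16900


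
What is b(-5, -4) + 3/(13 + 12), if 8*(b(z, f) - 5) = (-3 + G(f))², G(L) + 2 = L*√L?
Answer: 49/200 + 10*I ≈ 0.245 + 10.0*I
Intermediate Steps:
G(L) = -2 + L^(3/2) (G(L) = -2 + L*√L = -2 + L^(3/2))
b(z, f) = 5 + (-5 + f^(3/2))²/8 (b(z, f) = 5 + (-3 + (-2 + f^(3/2)))²/8 = 5 + (-5 + f^(3/2))²/8)
b(-5, -4) + 3/(13 + 12) = (5 + (-5 + (-4)^(3/2))²/8) + 3/(13 + 12) = (5 + (-5 - 8*I)²/8) + 3/25 = 128/25 + (-5 - 8*I)²/8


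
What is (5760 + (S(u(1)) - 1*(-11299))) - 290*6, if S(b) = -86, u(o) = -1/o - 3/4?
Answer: 15233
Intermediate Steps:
u(o) = -3/4 - 1/o (u(o) = -1/o - 3*1/4 = -1/o - 3/4 = -3/4 - 1/o)
(5760 + (S(u(1)) - 1*(-11299))) - 290*6 = (5760 + (-86 - 1*(-11299))) - 290*6 = (5760 + (-86 + 11299)) - 1740 = (5760 + 11213) - 1740 = 16973 - 1740 = 15233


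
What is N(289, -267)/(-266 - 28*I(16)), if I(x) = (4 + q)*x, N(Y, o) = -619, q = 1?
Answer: 619/2506 ≈ 0.24701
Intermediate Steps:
I(x) = 5*x (I(x) = (4 + 1)*x = 5*x)
N(289, -267)/(-266 - 28*I(16)) = -619/(-266 - 140*16) = -619/(-266 - 28*80) = -619/(-266 - 2240) = -619/(-2506) = -619*(-1/2506) = 619/2506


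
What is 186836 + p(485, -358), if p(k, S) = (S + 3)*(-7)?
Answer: 189321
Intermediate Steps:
p(k, S) = -21 - 7*S (p(k, S) = (3 + S)*(-7) = -21 - 7*S)
186836 + p(485, -358) = 186836 + (-21 - 7*(-358)) = 186836 + (-21 + 2506) = 186836 + 2485 = 189321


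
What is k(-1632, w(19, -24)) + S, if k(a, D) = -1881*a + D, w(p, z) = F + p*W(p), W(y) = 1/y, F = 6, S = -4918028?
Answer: -1848229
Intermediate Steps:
w(p, z) = 7 (w(p, z) = 6 + p/p = 6 + 1 = 7)
k(a, D) = D - 1881*a
k(-1632, w(19, -24)) + S = (7 - 1881*(-1632)) - 4918028 = (7 + 3069792) - 4918028 = 3069799 - 4918028 = -1848229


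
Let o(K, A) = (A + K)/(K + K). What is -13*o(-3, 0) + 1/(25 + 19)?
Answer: -285/44 ≈ -6.4773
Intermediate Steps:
o(K, A) = (A + K)/(2*K) (o(K, A) = (A + K)/((2*K)) = (A + K)*(1/(2*K)) = (A + K)/(2*K))
-13*o(-3, 0) + 1/(25 + 19) = -13*(0 - 3)/(2*(-3)) + 1/(25 + 19) = -13*(-1)*(-3)/(2*3) + 1/44 = -13*½ + 1/44 = -13/2 + 1/44 = -285/44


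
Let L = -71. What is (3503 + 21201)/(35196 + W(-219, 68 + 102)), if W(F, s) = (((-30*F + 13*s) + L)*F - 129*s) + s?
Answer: -24704/1893835 ≈ -0.013044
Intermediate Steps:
W(F, s) = -128*s + F*(-71 - 30*F + 13*s) (W(F, s) = (((-30*F + 13*s) - 71)*F - 129*s) + s = ((-71 - 30*F + 13*s)*F - 129*s) + s = (F*(-71 - 30*F + 13*s) - 129*s) + s = (-129*s + F*(-71 - 30*F + 13*s)) + s = -128*s + F*(-71 - 30*F + 13*s))
(3503 + 21201)/(35196 + W(-219, 68 + 102)) = (3503 + 21201)/(35196 + (-128*(68 + 102) - 71*(-219) - 30*(-219)² + 13*(-219)*(68 + 102))) = 24704/(35196 + (-128*170 + 15549 - 30*47961 + 13*(-219)*170)) = 24704/(35196 + (-21760 + 15549 - 1438830 - 483990)) = 24704/(35196 - 1929031) = 24704/(-1893835) = 24704*(-1/1893835) = -24704/1893835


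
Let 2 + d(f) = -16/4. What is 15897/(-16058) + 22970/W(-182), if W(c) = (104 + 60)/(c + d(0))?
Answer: -2476672571/94054 ≈ -26332.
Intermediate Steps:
d(f) = -6 (d(f) = -2 - 16/4 = -2 - 4*1 = -2 - 4 = -6)
W(c) = 164/(-6 + c) (W(c) = (104 + 60)/(c - 6) = 164/(-6 + c))
15897/(-16058) + 22970/W(-182) = 15897/(-16058) + 22970/((164/(-6 - 182))) = 15897*(-1/16058) + 22970/((164/(-188))) = -2271/2294 + 22970/((164*(-1/188))) = -2271/2294 + 22970/(-41/47) = -2271/2294 + 22970*(-47/41) = -2271/2294 - 1079590/41 = -2476672571/94054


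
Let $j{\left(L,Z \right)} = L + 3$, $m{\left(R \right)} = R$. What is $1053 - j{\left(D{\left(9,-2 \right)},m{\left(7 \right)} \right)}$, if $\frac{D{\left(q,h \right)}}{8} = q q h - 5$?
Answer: $2386$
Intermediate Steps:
$D{\left(q,h \right)} = -40 + 8 h q^{2}$ ($D{\left(q,h \right)} = 8 \left(q q h - 5\right) = 8 \left(q^{2} h - 5\right) = 8 \left(h q^{2} - 5\right) = 8 \left(-5 + h q^{2}\right) = -40 + 8 h q^{2}$)
$j{\left(L,Z \right)} = 3 + L$
$1053 - j{\left(D{\left(9,-2 \right)},m{\left(7 \right)} \right)} = 1053 - \left(3 + \left(-40 + 8 \left(-2\right) 9^{2}\right)\right) = 1053 - \left(3 + \left(-40 + 8 \left(-2\right) 81\right)\right) = 1053 - \left(3 - 1336\right) = 1053 - -1333 = 1053 + 1333 = 2386$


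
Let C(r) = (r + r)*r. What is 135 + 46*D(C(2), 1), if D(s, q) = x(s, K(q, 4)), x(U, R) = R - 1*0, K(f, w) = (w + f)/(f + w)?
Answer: 181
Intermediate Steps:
C(r) = 2*r² (C(r) = (2*r)*r = 2*r²)
K(f, w) = 1 (K(f, w) = (f + w)/(f + w) = 1)
x(U, R) = R (x(U, R) = R + 0 = R)
D(s, q) = 1
135 + 46*D(C(2), 1) = 135 + 46*1 = 135 + 46 = 181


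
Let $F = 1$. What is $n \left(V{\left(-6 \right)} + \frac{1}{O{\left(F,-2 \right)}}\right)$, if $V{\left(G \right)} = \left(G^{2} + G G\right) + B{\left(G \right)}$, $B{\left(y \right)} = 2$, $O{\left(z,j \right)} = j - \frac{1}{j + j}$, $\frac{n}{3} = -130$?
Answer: $- \frac{200460}{7} \approx -28637.0$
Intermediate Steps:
$n = -390$ ($n = 3 \left(-130\right) = -390$)
$O{\left(z,j \right)} = j - \frac{1}{2 j}$
$V{\left(G \right)} = 2 + 2 G^{2}$ ($V{\left(G \right)} = \left(G^{2} + G G\right) + 2 = \left(G^{2} + G^{2}\right) + 2 = 2 G^{2} + 2 = 2 + 2 G^{2}$)
$n \left(V{\left(-6 \right)} + \frac{1}{O{\left(F,-2 \right)}}\right) = - 390 \left(\left(2 + 2 \left(-6\right)^{2}\right) + \frac{1}{-2 - \frac{1}{2 \left(-2\right)}}\right) = - 390 \left(\left(2 + 2 \cdot 36\right) + \frac{1}{-2 - - \frac{1}{4}}\right) = - 390 \left(\left(2 + 72\right) + \frac{1}{-2 + \frac{1}{4}}\right) = - 390 \left(74 + \frac{1}{- \frac{7}{4}}\right) = - 390 \left(74 - \frac{4}{7}\right) = \left(-390\right) \frac{514}{7} = - \frac{200460}{7}$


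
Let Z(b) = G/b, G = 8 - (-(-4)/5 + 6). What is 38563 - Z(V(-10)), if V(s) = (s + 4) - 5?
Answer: 2120971/55 ≈ 38563.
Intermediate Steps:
G = 6/5 (G = 8 - (-(-4)/5 + 6) = 8 - (-4*(-⅕) + 6) = 8 - (⅘ + 6) = 8 - 1*34/5 = 8 - 34/5 = 6/5 ≈ 1.2000)
V(s) = -1 + s (V(s) = (4 + s) - 5 = -1 + s)
Z(b) = 6/(5*b)
38563 - Z(V(-10)) = 38563 - 6/(5*(-1 - 10)) = 38563 - 6/(5*(-11)) = 38563 - 6*(-1)/(5*11) = 38563 - 1*(-6/55) = 38563 + 6/55 = 2120971/55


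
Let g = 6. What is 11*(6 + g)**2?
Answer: 1584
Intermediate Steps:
11*(6 + g)**2 = 11*(6 + 6)**2 = 11*12**2 = 11*144 = 1584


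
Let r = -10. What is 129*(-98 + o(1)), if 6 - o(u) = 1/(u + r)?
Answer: -35561/3 ≈ -11854.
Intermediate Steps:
o(u) = 6 - 1/(-10 + u) (o(u) = 6 - 1/(u - 10) = 6 - 1/(-10 + u))
129*(-98 + o(1)) = 129*(-98 + (-61 + 6*1)/(-10 + 1)) = 129*(-98 + (-61 + 6)/(-9)) = 129*(-98 - 1/9*(-55)) = 129*(-98 + 55/9) = 129*(-827/9) = -35561/3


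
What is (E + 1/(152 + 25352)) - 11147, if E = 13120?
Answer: 50319393/25504 ≈ 1973.0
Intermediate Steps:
(E + 1/(152 + 25352)) - 11147 = (13120 + 1/(152 + 25352)) - 11147 = (13120 + 1/25504) - 11147 = 334612481/25504 - 11147 = 50319393/25504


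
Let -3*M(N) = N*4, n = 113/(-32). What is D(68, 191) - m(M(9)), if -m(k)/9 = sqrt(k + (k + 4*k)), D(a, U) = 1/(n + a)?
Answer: 32/2063 + 54*I*sqrt(2) ≈ 0.015511 + 76.368*I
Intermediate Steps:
n = -113/32 (n = 113*(-1/32) = -113/32 ≈ -3.5313)
D(a, U) = 1/(-113/32 + a)
M(N) = -4*N/3 (M(N) = -N*4/3 = -4*N/3)
m(k) = -9*sqrt(6)*sqrt(k) (m(k) = -9*sqrt(k + (k + 4*k)) = -9*sqrt(k + 5*k) = -9*sqrt(6)*sqrt(k))
D(68, 191) - m(M(9)) = 32/(-113 + 32*68) - (-9)*sqrt(6)*sqrt(-4/3*9) = 32/(-113 + 2176) - (-9)*sqrt(6)*sqrt(-12) = 32/2063 - (-9)*sqrt(6)*2*I*sqrt(3) = 32*(1/2063) - (-54)*I*sqrt(2) = 32/2063 + 54*I*sqrt(2)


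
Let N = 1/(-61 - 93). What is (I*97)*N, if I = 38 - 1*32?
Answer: -291/77 ≈ -3.7792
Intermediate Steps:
N = -1/154 (N = 1/(-154) = -1/154 ≈ -0.0064935)
I = 6 (I = 38 - 32 = 6)
(I*97)*N = (6*97)*(-1/154) = 582*(-1/154) = -291/77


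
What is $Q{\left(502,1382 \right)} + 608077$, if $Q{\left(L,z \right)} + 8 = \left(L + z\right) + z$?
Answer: $611335$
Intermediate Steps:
$Q{\left(L,z \right)} = -8 + L + 2 z$ ($Q{\left(L,z \right)} = -8 + \left(\left(L + z\right) + z\right) = -8 + \left(L + 2 z\right) = -8 + L + 2 z$)
$Q{\left(502,1382 \right)} + 608077 = \left(-8 + 502 + 2 \cdot 1382\right) + 608077 = \left(-8 + 502 + 2764\right) + 608077 = 3258 + 608077 = 611335$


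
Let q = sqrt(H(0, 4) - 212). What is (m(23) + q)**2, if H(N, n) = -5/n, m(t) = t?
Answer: (46 + I*sqrt(853))**2/4 ≈ 315.75 + 671.74*I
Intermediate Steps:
q = I*sqrt(853)/2 (q = sqrt(-5/4 - 212) = sqrt(-853/4) = I*sqrt(853)/2 ≈ 14.603*I)
(m(23) + q)**2 = (23 + I*sqrt(853)/2)**2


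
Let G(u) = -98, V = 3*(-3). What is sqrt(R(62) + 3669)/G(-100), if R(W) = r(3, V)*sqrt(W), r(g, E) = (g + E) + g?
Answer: -sqrt(3669 - 3*sqrt(62))/98 ≈ -0.61609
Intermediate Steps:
V = -9
r(g, E) = E + 2*g (r(g, E) = (E + g) + g = E + 2*g)
R(W) = -3*sqrt(W) (R(W) = (-9 + 2*3)*sqrt(W) = (-9 + 6)*sqrt(W) = -3*sqrt(W))
sqrt(R(62) + 3669)/G(-100) = sqrt(-3*sqrt(62) + 3669)/(-98) = sqrt(3669 - 3*sqrt(62))*(-1/98) = -sqrt(3669 - 3*sqrt(62))/98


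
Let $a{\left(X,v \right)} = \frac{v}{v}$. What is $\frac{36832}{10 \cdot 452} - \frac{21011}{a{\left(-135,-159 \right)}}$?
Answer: $- \frac{11866611}{565} \approx -21003.0$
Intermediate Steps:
$a{\left(X,v \right)} = 1$
$\frac{36832}{10 \cdot 452} - \frac{21011}{a{\left(-135,-159 \right)}} = \frac{36832}{10 \cdot 452} - \frac{21011}{1} = \frac{36832}{4520} - 21011 = 36832 \cdot \frac{1}{4520} - 21011 = \frac{4604}{565} - 21011 = - \frac{11866611}{565}$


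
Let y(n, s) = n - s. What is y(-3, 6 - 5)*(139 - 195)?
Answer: 224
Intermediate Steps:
y(-3, 6 - 5)*(139 - 195) = (-3 - (6 - 5))*(139 - 195) = (-3 - 1*1)*(-56) = (-3 - 1)*(-56) = -4*(-56) = 224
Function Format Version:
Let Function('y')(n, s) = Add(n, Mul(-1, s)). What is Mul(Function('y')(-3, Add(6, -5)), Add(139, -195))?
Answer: 224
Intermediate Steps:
Mul(Function('y')(-3, Add(6, -5)), Add(139, -195)) = Mul(Add(-3, Mul(-1, Add(6, -5))), Add(139, -195)) = Mul(Add(-3, Mul(-1, 1)), -56) = Mul(Add(-3, -1), -56) = Mul(-4, -56) = 224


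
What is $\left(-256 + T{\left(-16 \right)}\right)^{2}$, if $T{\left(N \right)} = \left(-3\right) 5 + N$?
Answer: $82369$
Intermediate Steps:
$T{\left(N \right)} = -15 + N$
$\left(-256 + T{\left(-16 \right)}\right)^{2} = \left(-256 - 31\right)^{2} = \left(-287\right)^{2} = 82369$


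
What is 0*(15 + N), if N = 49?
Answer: 0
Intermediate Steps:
0*(15 + N) = 0*(15 + 49) = 0*64 = 0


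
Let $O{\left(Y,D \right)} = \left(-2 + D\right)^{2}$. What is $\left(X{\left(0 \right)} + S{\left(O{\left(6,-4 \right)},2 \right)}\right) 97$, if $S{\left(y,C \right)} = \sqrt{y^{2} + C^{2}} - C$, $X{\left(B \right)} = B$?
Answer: $-194 + 970 \sqrt{13} \approx 3303.4$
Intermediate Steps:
$S{\left(y,C \right)} = \sqrt{C^{2} + y^{2}} - C$
$\left(X{\left(0 \right)} + S{\left(O{\left(6,-4 \right)},2 \right)}\right) 97 = \left(0 + \left(\sqrt{2^{2} + \left(\left(-2 - 4\right)^{2}\right)^{2}} - 2\right)\right) 97 = \left(0 - \left(2 - \sqrt{4 + \left(\left(-6\right)^{2}\right)^{2}}\right)\right) 97 = \left(0 - \left(2 - \sqrt{4 + 36^{2}}\right)\right) 97 = \left(0 - \left(2 - \sqrt{4 + 1296}\right)\right) 97 = \left(0 - \left(2 - \sqrt{1300}\right)\right) 97 = \left(0 - \left(2 - 10 \sqrt{13}\right)\right) 97 = \left(-2 + 10 \sqrt{13}\right) 97 = -194 + 970 \sqrt{13}$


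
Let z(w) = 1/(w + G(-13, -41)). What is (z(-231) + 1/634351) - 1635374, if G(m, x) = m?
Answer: -253125876908963/154781644 ≈ -1.6354e+6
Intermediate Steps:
z(w) = 1/(-13 + w) (z(w) = 1/(w - 13) = 1/(-13 + w))
(z(-231) + 1/634351) - 1635374 = (1/(-13 - 231) + 1/634351) - 1635374 = (1/(-244) + 1/634351) - 1635374 = (-1/244 + 1/634351) - 1635374 = -634107/154781644 - 1635374 = -253125876908963/154781644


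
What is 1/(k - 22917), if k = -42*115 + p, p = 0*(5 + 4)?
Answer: -1/27747 ≈ -3.6040e-5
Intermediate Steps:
p = 0 (p = 0*9 = 0)
k = -4830 (k = -42*115 + 0 = -4830 + 0 = -4830)
1/(k - 22917) = 1/(-4830 - 22917) = 1/(-27747) = -1/27747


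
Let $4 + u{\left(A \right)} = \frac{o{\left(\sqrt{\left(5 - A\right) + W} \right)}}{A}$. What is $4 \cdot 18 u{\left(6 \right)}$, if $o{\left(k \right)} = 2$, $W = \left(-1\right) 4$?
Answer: $-264$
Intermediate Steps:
$W = -4$
$u{\left(A \right)} = -4 + \frac{2}{A}$
$4 \cdot 18 u{\left(6 \right)} = 4 \cdot 18 \left(-4 + \frac{2}{6}\right) = 72 \left(-4 + 2 \cdot \frac{1}{6}\right) = 72 \left(-4 + \frac{1}{3}\right) = 72 \left(- \frac{11}{3}\right) = -264$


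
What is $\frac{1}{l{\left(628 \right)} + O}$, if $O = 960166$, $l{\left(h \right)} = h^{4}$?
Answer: $\frac{1}{155539699622} \approx 6.4292 \cdot 10^{-12}$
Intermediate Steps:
$\frac{1}{l{\left(628 \right)} + O} = \frac{1}{628^{4} + 960166} = \frac{1}{155538739456 + 960166} = \frac{1}{155539699622}$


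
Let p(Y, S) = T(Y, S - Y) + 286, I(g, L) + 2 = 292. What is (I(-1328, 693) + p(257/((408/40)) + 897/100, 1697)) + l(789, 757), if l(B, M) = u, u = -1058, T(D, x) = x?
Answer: 6022253/5100 ≈ 1180.8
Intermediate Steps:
I(g, L) = 290 (I(g, L) = -2 + 292 = 290)
l(B, M) = -1058
p(Y, S) = 286 + S - Y (p(Y, S) = (S - Y) + 286 = 286 + S - Y)
(I(-1328, 693) + p(257/((408/40)) + 897/100, 1697)) + l(789, 757) = (290 + (286 + 1697 - (257/((408/40)) + 897/100))) - 1058 = (290 + (286 + 1697 - (257/((408*(1/40))) + 897*(1/100)))) - 1058 = (290 + (286 + 1697 - (257/(51/5) + 897/100))) - 1058 = (290 + (286 + 1697 - (257*(5/51) + 897/100))) - 1058 = (290 + (286 + 1697 - (1285/51 + 897/100))) - 1058 = (290 + (286 + 1697 - 1*174247/5100)) - 1058 = (290 + (286 + 1697 - 174247/5100)) - 1058 = (290 + 9939053/5100) - 1058 = 11418053/5100 - 1058 = 6022253/5100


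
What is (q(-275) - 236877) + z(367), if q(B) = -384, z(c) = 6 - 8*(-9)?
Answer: -237183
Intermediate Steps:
z(c) = 78 (z(c) = 6 + 72 = 78)
(q(-275) - 236877) + z(367) = (-384 - 236877) + 78 = -237261 + 78 = -237183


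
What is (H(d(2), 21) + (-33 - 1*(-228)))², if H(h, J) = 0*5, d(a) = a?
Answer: 38025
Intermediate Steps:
H(h, J) = 0
(H(d(2), 21) + (-33 - 1*(-228)))² = (0 + (-33 - 1*(-228)))² = (0 + (-33 + 228))² = (0 + 195)² = 195² = 38025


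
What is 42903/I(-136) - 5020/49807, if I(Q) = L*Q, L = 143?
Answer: -2234498681/968646536 ≈ -2.3068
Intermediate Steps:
I(Q) = 143*Q
42903/I(-136) - 5020/49807 = 42903/((143*(-136))) - 5020/49807 = 42903/(-19448) - 5020*1/49807 = 42903*(-1/19448) - 5020/49807 = -42903/19448 - 5020/49807 = -2234498681/968646536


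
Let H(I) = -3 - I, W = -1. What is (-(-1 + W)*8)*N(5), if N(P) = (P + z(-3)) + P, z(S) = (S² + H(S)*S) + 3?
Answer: 352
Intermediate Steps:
z(S) = 3 + S² + S*(-3 - S) (z(S) = (S² + (-3 - S)*S) + 3 = (S² + S*(-3 - S)) + 3 = 3 + S² + S*(-3 - S))
N(P) = 12 + 2*P (N(P) = (P + (3 - 3*(-3))) + P = (P + (3 + 9)) + P = (P + 12) + P = (12 + P) + P = 12 + 2*P)
(-(-1 + W)*8)*N(5) = (-(-1 - 1)*8)*(12 + 2*5) = (-1*(-2)*8)*(12 + 10) = (2*8)*22 = 16*22 = 352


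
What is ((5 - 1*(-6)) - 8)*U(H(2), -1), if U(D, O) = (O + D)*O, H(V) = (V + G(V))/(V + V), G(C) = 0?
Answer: 3/2 ≈ 1.5000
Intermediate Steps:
H(V) = ½ (H(V) = (V + 0)/(V + V) = V/((2*V)) = V*(1/(2*V)) = ½)
U(D, O) = O*(D + O) (U(D, O) = (D + O)*O = O*(D + O))
((5 - 1*(-6)) - 8)*U(H(2), -1) = ((5 - 1*(-6)) - 8)*(-(½ - 1)) = ((5 + 6) - 8)*(-1*(-½)) = (11 - 8)*(½) = 3*(½) = 3/2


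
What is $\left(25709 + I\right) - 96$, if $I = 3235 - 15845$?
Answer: $13003$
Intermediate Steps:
$I = -12610$ ($I = 3235 - 15845 = -12610$)
$\left(25709 + I\right) - 96 = \left(25709 - 12610\right) - 96 = 13099 - 96 = 13003$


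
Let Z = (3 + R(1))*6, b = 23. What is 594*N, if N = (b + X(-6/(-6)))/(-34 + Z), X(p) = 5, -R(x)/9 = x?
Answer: -1188/5 ≈ -237.60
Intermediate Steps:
R(x) = -9*x
Z = -36 (Z = (3 - 9*1)*6 = (3 - 9)*6 = -6*6 = -36)
N = -⅖ (N = (23 + 5)/(-34 - 36) = 28/(-70) = 28*(-1/70) = -⅖ ≈ -0.40000)
594*N = 594*(-⅖) = -1188/5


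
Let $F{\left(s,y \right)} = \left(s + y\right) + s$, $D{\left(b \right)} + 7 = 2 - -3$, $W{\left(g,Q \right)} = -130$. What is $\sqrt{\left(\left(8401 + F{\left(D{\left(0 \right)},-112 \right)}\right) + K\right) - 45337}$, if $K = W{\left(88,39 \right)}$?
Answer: $i \sqrt{37182} \approx 192.83 i$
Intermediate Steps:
$D{\left(b \right)} = -2$ ($D{\left(b \right)} = -7 + \left(2 - -3\right) = -7 + \left(2 + 3\right) = -7 + 5 = -2$)
$F{\left(s,y \right)} = y + 2 s$
$K = -130$
$\sqrt{\left(\left(8401 + F{\left(D{\left(0 \right)},-112 \right)}\right) + K\right) - 45337} = \sqrt{\left(\left(8401 + \left(-112 + 2 \left(-2\right)\right)\right) - 130\right) - 45337} = \sqrt{\left(\left(8401 - 116\right) - 130\right) - 45337} = \sqrt{\left(8285 - 130\right) - 45337} = \sqrt{8155 - 45337} = \sqrt{-37182} = i \sqrt{37182}$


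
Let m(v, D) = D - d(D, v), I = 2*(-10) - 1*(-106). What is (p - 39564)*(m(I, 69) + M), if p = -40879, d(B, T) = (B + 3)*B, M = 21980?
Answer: -1374046883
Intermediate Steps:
d(B, T) = B*(3 + B) (d(B, T) = (3 + B)*B = B*(3 + B))
I = 86 (I = -20 + 106 = 86)
m(v, D) = D - D*(3 + D)
(p - 39564)*(m(I, 69) + M) = (-40879 - 39564)*(69*(-2 - 1*69) + 21980) = -80443*(69*(-2 - 69) + 21980) = -80443*(69*(-71) + 21980) = -80443*(-4899 + 21980) = -80443*17081 = -1374046883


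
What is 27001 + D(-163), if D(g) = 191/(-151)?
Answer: 4076960/151 ≈ 27000.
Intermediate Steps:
D(g) = -191/151 (D(g) = 191*(-1/151) = -191/151)
27001 + D(-163) = 27001 - 191/151 = 4076960/151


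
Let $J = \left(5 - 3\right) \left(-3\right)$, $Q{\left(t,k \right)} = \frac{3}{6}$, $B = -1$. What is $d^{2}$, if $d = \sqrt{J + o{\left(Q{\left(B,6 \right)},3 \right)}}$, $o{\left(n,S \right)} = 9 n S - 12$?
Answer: $- \frac{9}{2} \approx -4.5$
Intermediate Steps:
$Q{\left(t,k \right)} = \frac{1}{2}$ ($Q{\left(t,k \right)} = 3 \cdot \frac{1}{6} = \frac{1}{2}$)
$o{\left(n,S \right)} = -12 + 9 S n$ ($o{\left(n,S \right)} = 9 S n - 12 = -12 + 9 S n$)
$J = -6$ ($J = 2 \left(-3\right) = -6$)
$d = \frac{3 i \sqrt{2}}{2}$ ($d = \sqrt{-6 - \left(12 - \frac{27}{2}\right)} = \sqrt{-6 + \left(-12 + \frac{27}{2}\right)} = \sqrt{-6 + \frac{3}{2}} = \sqrt{- \frac{9}{2}} = \frac{3 i \sqrt{2}}{2} \approx 2.1213 i$)
$d^{2} = \left(\frac{3 i \sqrt{2}}{2}\right)^{2} = - \frac{9}{2}$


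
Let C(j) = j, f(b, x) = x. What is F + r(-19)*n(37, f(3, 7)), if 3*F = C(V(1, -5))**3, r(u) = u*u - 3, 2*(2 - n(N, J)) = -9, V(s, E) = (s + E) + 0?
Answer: 6917/3 ≈ 2305.7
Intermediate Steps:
V(s, E) = E + s (V(s, E) = (E + s) + 0 = E + s)
n(N, J) = 13/2 (n(N, J) = 2 - 1/2*(-9) = 2 + 9/2 = 13/2)
r(u) = -3 + u**2 (r(u) = u**2 - 3 = -3 + u**2)
F = -64/3 (F = (-5 + 1)**3/3 = (1/3)*(-4)**3 = (1/3)*(-64) = -64/3 ≈ -21.333)
F + r(-19)*n(37, f(3, 7)) = -64/3 + (-3 + (-19)**2)*(13/2) = -64/3 + (-3 + 361)*(13/2) = -64/3 + 358*(13/2) = -64/3 + 2327 = 6917/3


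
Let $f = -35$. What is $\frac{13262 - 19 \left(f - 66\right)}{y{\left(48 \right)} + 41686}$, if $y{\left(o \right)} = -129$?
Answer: $\frac{15181}{41557} \approx 0.36531$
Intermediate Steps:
$\frac{13262 - 19 \left(f - 66\right)}{y{\left(48 \right)} + 41686} = \frac{13262 - 19 \left(-35 - 66\right)}{-129 + 41686} = \frac{13262 - -1919}{41557} = \left(13262 + 1919\right) \frac{1}{41557} = 15181 \cdot \frac{1}{41557} = \frac{15181}{41557}$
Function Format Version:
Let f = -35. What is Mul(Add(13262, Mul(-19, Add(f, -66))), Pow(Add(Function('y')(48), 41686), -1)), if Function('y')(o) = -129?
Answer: Rational(15181, 41557) ≈ 0.36531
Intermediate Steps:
Mul(Add(13262, Mul(-19, Add(f, -66))), Pow(Add(Function('y')(48), 41686), -1)) = Mul(Add(13262, Mul(-19, Add(-35, -66))), Pow(Add(-129, 41686), -1)) = Mul(Add(13262, Mul(-19, -101)), Pow(41557, -1)) = Mul(Add(13262, 1919), Rational(1, 41557)) = Mul(15181, Rational(1, 41557)) = Rational(15181, 41557)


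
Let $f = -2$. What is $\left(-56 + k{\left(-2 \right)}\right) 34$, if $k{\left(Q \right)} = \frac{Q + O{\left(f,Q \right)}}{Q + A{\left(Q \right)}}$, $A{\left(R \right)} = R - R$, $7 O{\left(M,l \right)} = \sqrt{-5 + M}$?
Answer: $-1870 - \frac{17 i \sqrt{7}}{7} \approx -1870.0 - 6.4254 i$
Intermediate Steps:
$O{\left(M,l \right)} = \frac{\sqrt{-5 + M}}{7}$
$A{\left(R \right)} = 0$
$k{\left(Q \right)} = \frac{Q + \frac{i \sqrt{7}}{7}}{Q}$ ($k{\left(Q \right)} = \frac{Q + \frac{\sqrt{-5 - 2}}{7}}{Q + 0} = \frac{Q + \frac{\sqrt{-7}}{7}}{Q} = \frac{Q + \frac{i \sqrt{7}}{7}}{Q}$)
$\left(-56 + k{\left(-2 \right)}\right) 34 = \left(-56 + \frac{-2 + \frac{i \sqrt{7}}{7}}{-2}\right) 34 = \left(-56 - \frac{-2 + \frac{i \sqrt{7}}{7}}{2}\right) 34 = \left(-56 + \left(1 - \frac{i \sqrt{7}}{14}\right)\right) 34 = \left(-55 - \frac{i \sqrt{7}}{14}\right) 34 = -1870 - \frac{17 i \sqrt{7}}{7}$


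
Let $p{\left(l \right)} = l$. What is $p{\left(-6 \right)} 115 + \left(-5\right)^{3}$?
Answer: $-815$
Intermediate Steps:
$p{\left(-6 \right)} 115 + \left(-5\right)^{3} = \left(-6\right) 115 + \left(-5\right)^{3} = -690 - 125 = -815$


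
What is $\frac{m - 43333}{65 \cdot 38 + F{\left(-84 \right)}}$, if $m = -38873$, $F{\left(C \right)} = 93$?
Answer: $- \frac{82206}{2563} \approx -32.074$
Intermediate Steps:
$\frac{m - 43333}{65 \cdot 38 + F{\left(-84 \right)}} = \frac{-38873 - 43333}{65 \cdot 38 + 93} = - \frac{82206}{2470 + 93} = - \frac{82206}{2563}$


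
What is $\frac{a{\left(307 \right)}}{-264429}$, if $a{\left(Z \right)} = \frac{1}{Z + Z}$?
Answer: $- \frac{1}{162359406} \approx -6.1592 \cdot 10^{-9}$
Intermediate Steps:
$a{\left(Z \right)} = \frac{1}{2 Z}$
$\frac{a{\left(307 \right)}}{-264429} = \frac{\frac{1}{2} \cdot \frac{1}{307}}{-264429} = \frac{1}{2} \cdot \frac{1}{307} \left(- \frac{1}{264429}\right) = \frac{1}{614} \left(- \frac{1}{264429}\right) = - \frac{1}{162359406}$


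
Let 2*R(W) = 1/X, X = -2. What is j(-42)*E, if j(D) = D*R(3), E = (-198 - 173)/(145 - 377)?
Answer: 7791/464 ≈ 16.791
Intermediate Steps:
R(W) = -¼ (R(W) = (½)/(-2) = (½)*(-½) = -¼)
E = 371/232 (E = -371/(-232) = -371*(-1/232) = 371/232 ≈ 1.5991)
j(D) = -D/4 (j(D) = D*(-¼) = -D/4)
j(-42)*E = -¼*(-42)*(371/232) = (21/2)*(371/232) = 7791/464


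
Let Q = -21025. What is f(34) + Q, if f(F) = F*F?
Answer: -19869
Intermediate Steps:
f(F) = F²
f(34) + Q = 34² - 21025 = 1156 - 21025 = -19869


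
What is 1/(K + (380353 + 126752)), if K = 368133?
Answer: 1/875238 ≈ 1.1425e-6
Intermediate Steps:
1/(K + (380353 + 126752)) = 1/(368133 + (380353 + 126752)) = 1/(368133 + 507105) = 1/875238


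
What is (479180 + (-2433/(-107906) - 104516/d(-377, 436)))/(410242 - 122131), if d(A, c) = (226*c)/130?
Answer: 212228152289937/127640683285474 ≈ 1.6627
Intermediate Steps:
d(A, c) = 113*c/65 (d(A, c) = (226*c)*(1/130) = 113*c/65)
(479180 + (-2433/(-107906) - 104516/d(-377, 436)))/(410242 - 122131) = (479180 + (-2433/(-107906) - 104516/((113/65)*436)))/(410242 - 122131) = (479180 + (-2433*(-1/107906) - 104516/49268/65))/288111 = (479180 + (2433/107906 - 104516*65/49268))*(1/288111) = (479180 + (2433/107906 - 1698385/12317))*(1/288111) = (479180 - 183235964549/1329078202)*(1/288111) = (636684456869811/1329078202)*(1/288111) = 212228152289937/127640683285474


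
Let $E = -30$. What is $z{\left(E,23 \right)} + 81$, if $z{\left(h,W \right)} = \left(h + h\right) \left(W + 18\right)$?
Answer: $-2379$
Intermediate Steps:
$z{\left(h,W \right)} = 2 h \left(18 + W\right)$
$z{\left(E,23 \right)} + 81 = 2 \left(-30\right) \left(18 + 23\right) + 81 = 2 \left(-30\right) 41 + 81 = -2460 + 81 = -2379$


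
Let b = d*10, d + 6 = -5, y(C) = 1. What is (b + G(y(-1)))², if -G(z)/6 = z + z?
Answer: 14884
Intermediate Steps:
d = -11 (d = -6 - 5 = -11)
G(z) = -12*z (G(z) = -6*(z + z) = -12*z)
b = -110 (b = -11*10 = -110)
(b + G(y(-1)))² = (-110 - 12*1)² = (-110 - 12)² = (-122)² = 14884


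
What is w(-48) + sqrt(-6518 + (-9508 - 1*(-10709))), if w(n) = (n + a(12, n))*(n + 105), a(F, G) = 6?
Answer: -2394 + I*sqrt(5317) ≈ -2394.0 + 72.918*I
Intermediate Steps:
w(n) = (6 + n)*(105 + n) (w(n) = (n + 6)*(n + 105) = (6 + n)*(105 + n))
w(-48) + sqrt(-6518 + (-9508 - 1*(-10709))) = (630 + (-48)**2 + 111*(-48)) + sqrt(-6518 + (-9508 - 1*(-10709))) = (630 + 2304 - 5328) + sqrt(-6518 + (-9508 + 10709)) = -2394 + sqrt(-6518 + 1201) = -2394 + sqrt(-5317) = -2394 + I*sqrt(5317)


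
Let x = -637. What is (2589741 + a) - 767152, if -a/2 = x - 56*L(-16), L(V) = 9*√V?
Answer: 1823863 + 4032*I ≈ 1.8239e+6 + 4032.0*I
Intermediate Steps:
a = 1274 + 4032*I (a = -2*(-637 - 504*√(-16)) = -2*(-637 - 504*4*I) = -2*(-637 - 2016*I) = 1274 + 4032*I ≈ 1274.0 + 4032.0*I)
(2589741 + a) - 767152 = (2589741 + (1274 + 4032*I)) - 767152 = (2591015 + 4032*I) - 767152 = 1823863 + 4032*I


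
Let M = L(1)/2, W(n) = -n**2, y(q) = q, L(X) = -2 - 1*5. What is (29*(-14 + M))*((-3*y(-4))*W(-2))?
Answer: 24360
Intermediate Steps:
L(X) = -7 (L(X) = -2 - 5 = -7)
M = -7/2 ≈ -3.5000
(29*(-14 + M))*((-3*y(-4))*W(-2)) = (29*(-14 - 7/2))*((-3*(-4))*(-1*(-2)**2)) = (29*(-35/2))*(12*(-1*4)) = -6090*(-4) = -1015/2*(-48) = 24360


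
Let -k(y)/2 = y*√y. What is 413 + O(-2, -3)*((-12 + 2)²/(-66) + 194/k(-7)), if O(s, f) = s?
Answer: 13729/33 + 194*I*√7/49 ≈ 416.03 + 10.475*I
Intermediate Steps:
k(y) = -2*y^(3/2) (k(y) = -2*y*√y = -2*y^(3/2))
413 + O(-2, -3)*((-12 + 2)²/(-66) + 194/k(-7)) = 413 - 2*((-12 + 2)²/(-66) + 194/((-(-14)*I*√7))) = 413 - 2*((-10)²*(-1/66) + 194/((-(-14)*I*√7))) = 413 - 2*(100*(-1/66) + 194/((14*I*√7))) = 413 - 2*(-50/33 + 194*(-I*√7/98)) = 413 - 2*(-50/33 - 97*I*√7/49) = 413 + (100/33 + 194*I*√7/49) = 13729/33 + 194*I*√7/49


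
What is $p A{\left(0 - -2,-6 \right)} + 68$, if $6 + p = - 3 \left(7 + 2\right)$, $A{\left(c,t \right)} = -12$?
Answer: $464$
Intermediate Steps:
$p = -33$ ($p = -6 - 3 \left(7 + 2\right) = -6 - 27 = -33$)
$p A{\left(0 - -2,-6 \right)} + 68 = \left(-33\right) \left(-12\right) + 68 = 396 + 68 = 464$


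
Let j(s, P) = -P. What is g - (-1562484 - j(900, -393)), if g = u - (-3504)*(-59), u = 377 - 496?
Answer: 1356022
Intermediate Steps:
u = -119
g = -206855 (g = -119 - (-3504)*(-59) = -119 - 219*944 = -119 - 206736 = -206855)
g - (-1562484 - j(900, -393)) = -206855 - (-1562484 - (-1)*(-393)) = -206855 - (-1562484 - 1*393) = -206855 - (-1562484 - 393) = -206855 - 1*(-1562877) = -206855 + 1562877 = 1356022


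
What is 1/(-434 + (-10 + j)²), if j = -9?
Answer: -1/73 ≈ -0.013699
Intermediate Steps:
1/(-434 + (-10 + j)²) = 1/(-434 + (-10 - 9)²) = 1/(-434 + (-19)²) = 1/(-434 + 361) = 1/(-73) = -1/73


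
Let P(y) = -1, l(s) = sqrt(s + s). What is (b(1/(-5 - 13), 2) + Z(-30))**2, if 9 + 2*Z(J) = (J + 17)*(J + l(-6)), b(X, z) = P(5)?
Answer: 141613/4 - 4927*I*sqrt(3) ≈ 35403.0 - 8533.8*I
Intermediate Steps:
l(s) = sqrt(2)*sqrt(s) (l(s) = sqrt(2*s) = sqrt(2)*sqrt(s))
b(X, z) = -1
Z(J) = -9/2 + (17 + J)*(J + 2*I*sqrt(3))/2 (Z(J) = -9/2 + ((J + 17)*(J + sqrt(2)*sqrt(-6)))/2 = -9/2 + ((17 + J)*(J + sqrt(2)*(I*sqrt(6))))/2 = -9/2 + ((17 + J)*(J + 2*I*sqrt(3)))/2 = -9/2 + (17 + J)*(J + 2*I*sqrt(3))/2)
(b(1/(-5 - 13), 2) + Z(-30))**2 = (-1 + (-9/2 + (1/2)*(-30)**2 + (17/2)*(-30) + 17*I*sqrt(3) + I*(-30)*sqrt(3)))**2 = (-1 + (-9/2 + (1/2)*900 - 255 + 17*I*sqrt(3) - 30*I*sqrt(3)))**2 = (-1 + (-9/2 + 450 - 255 + 17*I*sqrt(3) - 30*I*sqrt(3)))**2 = (-1 + (381/2 - 13*I*sqrt(3)))**2 = (379/2 - 13*I*sqrt(3))**2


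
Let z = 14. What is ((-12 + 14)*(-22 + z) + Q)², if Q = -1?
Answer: 289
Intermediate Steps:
((-12 + 14)*(-22 + z) + Q)² = ((-12 + 14)*(-22 + 14) - 1)² = (2*(-8) - 1)² = (-16 - 1)² = (-17)² = 289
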